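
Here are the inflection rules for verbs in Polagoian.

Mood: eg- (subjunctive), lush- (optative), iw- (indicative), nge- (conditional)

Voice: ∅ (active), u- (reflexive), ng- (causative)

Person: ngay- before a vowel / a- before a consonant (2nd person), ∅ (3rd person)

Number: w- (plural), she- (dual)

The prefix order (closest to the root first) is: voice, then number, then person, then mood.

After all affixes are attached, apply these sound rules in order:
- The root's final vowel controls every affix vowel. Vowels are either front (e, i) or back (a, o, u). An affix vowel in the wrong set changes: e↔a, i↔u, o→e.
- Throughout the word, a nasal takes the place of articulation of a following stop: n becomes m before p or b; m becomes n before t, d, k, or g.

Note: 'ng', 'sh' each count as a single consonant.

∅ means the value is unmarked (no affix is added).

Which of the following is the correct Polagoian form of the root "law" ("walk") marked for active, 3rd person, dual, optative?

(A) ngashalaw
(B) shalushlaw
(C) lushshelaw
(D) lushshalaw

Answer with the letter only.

voice = active: zero marking, form stays law.
Attach number dual she- → shelaw.
person = 3rd person: zero marking, form stays shelaw.
Attach mood optative lush- → lushshelaw.
Apply vowel harmony: lushshelaw → lushshalaw.
Nasal assimilation: no change.
So the correct form is lushshalaw, option (D).
(B) shalushlaw is wrong: it has the affixes in the wrong order.
(A) ngashalaw is wrong: it uses conditional instead of optative for mood.
(C) lushshelaw is wrong: it fails to apply the sound rule(s).

D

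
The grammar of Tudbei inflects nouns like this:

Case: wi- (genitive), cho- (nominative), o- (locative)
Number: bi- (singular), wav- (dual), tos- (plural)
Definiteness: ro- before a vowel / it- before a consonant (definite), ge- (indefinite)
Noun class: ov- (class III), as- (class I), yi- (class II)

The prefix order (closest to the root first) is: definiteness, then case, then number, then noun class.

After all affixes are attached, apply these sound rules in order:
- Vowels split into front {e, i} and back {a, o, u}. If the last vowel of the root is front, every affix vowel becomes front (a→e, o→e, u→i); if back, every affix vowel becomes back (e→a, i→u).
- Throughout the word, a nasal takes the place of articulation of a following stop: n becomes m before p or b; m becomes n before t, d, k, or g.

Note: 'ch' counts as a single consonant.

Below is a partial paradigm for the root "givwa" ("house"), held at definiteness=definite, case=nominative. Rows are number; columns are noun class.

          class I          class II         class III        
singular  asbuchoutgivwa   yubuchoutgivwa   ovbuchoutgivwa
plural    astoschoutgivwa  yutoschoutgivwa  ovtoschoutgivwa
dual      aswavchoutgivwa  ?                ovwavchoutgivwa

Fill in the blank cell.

yuwavchoutgivwa

Attach definiteness definite it- (before consonant 'g') → itgivwa.
Attach case nominative cho- → choitgivwa.
Attach number dual wav- → wavchoitgivwa.
Attach noun class class II yi- → yiwavchoitgivwa.
Apply vowel harmony: yiwavchoitgivwa → yuwavchoutgivwa.
Nasal assimilation: no change.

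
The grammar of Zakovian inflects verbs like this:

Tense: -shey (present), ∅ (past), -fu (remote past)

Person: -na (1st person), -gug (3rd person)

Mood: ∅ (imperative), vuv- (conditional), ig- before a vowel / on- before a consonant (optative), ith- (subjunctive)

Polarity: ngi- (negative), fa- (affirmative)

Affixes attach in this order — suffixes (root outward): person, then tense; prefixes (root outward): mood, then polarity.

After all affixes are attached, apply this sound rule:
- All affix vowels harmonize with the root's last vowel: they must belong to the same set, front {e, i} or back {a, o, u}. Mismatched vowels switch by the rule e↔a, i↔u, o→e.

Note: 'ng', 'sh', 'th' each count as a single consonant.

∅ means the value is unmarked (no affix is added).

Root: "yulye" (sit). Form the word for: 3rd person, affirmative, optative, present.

Attach person 3rd person -gug → yulyegug.
Attach mood optative on- (before consonant 'y') → onyulyegug.
Attach tense present -shey → onyulyegugshey.
Attach polarity affirmative fa- → faonyulyegugshey.
Apply vowel harmony: faonyulyegugshey → feenyulyegigshey.

feenyulyegigshey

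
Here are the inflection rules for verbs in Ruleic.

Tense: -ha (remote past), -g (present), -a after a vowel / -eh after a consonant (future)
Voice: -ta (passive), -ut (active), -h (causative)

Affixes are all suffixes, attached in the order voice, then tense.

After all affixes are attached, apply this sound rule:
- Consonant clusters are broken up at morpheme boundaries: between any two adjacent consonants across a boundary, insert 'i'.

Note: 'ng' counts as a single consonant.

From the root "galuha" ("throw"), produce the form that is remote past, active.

galuhautiha

Attach voice active -ut → galuhaut.
Attach tense remote past -ha → galuhautha.
Apply epenthesis: galuhautha → galuhautiha.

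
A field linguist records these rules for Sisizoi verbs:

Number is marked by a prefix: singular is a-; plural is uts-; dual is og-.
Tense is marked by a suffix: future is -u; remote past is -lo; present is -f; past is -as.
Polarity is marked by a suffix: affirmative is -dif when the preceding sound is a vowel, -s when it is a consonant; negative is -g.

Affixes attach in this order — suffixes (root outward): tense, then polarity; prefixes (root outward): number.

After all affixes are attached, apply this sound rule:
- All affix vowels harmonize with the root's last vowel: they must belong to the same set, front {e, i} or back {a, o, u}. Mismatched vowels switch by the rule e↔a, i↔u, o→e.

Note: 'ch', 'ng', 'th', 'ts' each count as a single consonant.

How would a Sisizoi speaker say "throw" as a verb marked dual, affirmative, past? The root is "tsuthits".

egtsuthitsess

Attach number dual og- → ogtsuthits.
Attach tense past -as → ogtsuthitsas.
Attach polarity affirmative -s (after consonant 's') → ogtsuthitsass.
Apply vowel harmony: ogtsuthitsass → egtsuthitsess.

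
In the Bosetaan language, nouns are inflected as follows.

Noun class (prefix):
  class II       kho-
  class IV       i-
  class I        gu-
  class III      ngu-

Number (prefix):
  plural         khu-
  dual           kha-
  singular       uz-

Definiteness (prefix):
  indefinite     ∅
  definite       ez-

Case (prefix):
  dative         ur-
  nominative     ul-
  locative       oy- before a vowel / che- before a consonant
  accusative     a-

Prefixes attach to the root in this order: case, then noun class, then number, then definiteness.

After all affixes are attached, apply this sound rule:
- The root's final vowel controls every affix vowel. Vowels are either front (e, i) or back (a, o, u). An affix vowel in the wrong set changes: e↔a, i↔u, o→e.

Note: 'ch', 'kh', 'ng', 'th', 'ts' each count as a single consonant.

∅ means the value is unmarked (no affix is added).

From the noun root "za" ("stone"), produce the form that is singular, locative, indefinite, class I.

Attach case locative che- (before consonant 'z') → cheza.
Attach noun class class I gu- → gucheza.
Attach number singular uz- → uzgucheza.
definiteness = indefinite: zero marking, form stays uzgucheza.
Apply vowel harmony: uzgucheza → uzguchaza.

uzguchaza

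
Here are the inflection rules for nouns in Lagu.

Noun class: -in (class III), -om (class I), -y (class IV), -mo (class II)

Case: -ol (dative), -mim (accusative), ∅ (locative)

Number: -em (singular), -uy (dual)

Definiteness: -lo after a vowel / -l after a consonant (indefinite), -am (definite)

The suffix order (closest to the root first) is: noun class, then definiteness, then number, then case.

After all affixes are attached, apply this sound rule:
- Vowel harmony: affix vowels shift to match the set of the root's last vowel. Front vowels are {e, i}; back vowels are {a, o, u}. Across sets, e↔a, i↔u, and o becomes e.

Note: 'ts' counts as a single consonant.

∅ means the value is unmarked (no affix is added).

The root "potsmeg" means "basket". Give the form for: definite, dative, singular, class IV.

potsmegyememel

Attach noun class class IV -y → potsmegy.
Attach definiteness definite -am → potsmegyam.
Attach number singular -em → potsmegyamem.
Attach case dative -ol → potsmegyamemol.
Apply vowel harmony: potsmegyamemol → potsmegyememel.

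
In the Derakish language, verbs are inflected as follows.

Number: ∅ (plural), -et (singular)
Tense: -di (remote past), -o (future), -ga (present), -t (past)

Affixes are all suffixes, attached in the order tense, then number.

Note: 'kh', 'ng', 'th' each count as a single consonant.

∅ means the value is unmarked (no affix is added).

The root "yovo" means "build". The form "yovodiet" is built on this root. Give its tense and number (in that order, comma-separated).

remote past, singular

Segment: yovo-di-et.
tense: -di → remote past.
number: -et → singular.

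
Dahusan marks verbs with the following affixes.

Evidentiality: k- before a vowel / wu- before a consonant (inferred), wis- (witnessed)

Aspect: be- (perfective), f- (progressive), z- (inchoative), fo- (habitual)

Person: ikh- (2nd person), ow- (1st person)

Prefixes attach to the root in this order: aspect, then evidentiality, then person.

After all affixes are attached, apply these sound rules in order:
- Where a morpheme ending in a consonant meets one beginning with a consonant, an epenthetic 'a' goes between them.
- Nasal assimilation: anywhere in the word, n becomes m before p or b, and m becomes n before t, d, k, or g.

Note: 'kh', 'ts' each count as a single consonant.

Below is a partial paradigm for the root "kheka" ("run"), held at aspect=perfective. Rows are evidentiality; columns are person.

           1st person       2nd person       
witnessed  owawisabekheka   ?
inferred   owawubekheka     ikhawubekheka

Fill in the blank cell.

ikhawisabekheka

Attach aspect perfective be- → bekheka.
Attach evidentiality witnessed wis- → wisbekheka.
Attach person 2nd person ikh- → ikhwisbekheka.
Apply epenthesis: ikhwisbekheka → ikhawisabekheka.
Nasal assimilation: no change.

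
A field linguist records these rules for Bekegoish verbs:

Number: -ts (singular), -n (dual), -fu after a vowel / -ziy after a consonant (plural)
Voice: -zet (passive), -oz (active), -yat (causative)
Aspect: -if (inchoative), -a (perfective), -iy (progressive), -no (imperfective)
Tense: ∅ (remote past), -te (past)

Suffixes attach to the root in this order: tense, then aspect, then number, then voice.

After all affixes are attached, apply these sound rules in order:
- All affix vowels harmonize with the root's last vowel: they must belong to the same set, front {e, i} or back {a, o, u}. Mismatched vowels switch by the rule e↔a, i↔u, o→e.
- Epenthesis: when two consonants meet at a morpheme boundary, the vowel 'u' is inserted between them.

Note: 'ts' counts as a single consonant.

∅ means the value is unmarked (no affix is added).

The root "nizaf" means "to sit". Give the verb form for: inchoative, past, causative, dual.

Attach tense past -te → nizafte.
Attach aspect inchoative -if → nizafteif.
Attach number dual -n → nizafteifn.
Attach voice causative -yat → nizafteifnyat.
Apply vowel harmony: nizafteifnyat → nizaftaufnyat.
Apply epenthesis: nizaftaufnyat → nizafutaufunuyat.

nizafutaufunuyat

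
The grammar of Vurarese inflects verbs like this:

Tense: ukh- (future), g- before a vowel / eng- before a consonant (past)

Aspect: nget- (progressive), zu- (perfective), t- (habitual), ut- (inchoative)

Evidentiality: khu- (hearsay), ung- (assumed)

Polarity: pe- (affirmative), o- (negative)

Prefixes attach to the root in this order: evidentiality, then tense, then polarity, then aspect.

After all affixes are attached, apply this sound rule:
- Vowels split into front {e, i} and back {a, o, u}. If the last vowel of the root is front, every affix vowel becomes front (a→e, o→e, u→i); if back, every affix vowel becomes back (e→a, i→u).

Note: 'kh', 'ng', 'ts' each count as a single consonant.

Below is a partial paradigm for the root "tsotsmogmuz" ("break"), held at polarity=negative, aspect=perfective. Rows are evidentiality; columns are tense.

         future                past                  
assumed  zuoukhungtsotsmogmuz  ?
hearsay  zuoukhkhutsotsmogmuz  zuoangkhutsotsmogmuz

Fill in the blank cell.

Attach evidentiality assumed ung- → ungtsotsmogmuz.
Attach tense past g- (before vowel 'u') → gungtsotsmogmuz.
Attach polarity negative o- → ogungtsotsmogmuz.
Attach aspect perfective zu- → zuogungtsotsmogmuz.
Vowel harmony: no change.

zuogungtsotsmogmuz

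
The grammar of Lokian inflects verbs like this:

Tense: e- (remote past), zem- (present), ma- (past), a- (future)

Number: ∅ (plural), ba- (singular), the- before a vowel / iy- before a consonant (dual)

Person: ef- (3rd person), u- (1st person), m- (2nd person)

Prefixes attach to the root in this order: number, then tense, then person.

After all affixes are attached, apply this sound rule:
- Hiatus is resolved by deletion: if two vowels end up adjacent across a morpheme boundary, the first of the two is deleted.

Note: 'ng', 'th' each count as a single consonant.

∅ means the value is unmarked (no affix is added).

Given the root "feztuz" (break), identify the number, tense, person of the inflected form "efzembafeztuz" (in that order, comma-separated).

Segment: ef-zem-ba-feztuz.
number: ba- → singular.
tense: zem- → present.
person: ef- → 3rd person.

singular, present, 3rd person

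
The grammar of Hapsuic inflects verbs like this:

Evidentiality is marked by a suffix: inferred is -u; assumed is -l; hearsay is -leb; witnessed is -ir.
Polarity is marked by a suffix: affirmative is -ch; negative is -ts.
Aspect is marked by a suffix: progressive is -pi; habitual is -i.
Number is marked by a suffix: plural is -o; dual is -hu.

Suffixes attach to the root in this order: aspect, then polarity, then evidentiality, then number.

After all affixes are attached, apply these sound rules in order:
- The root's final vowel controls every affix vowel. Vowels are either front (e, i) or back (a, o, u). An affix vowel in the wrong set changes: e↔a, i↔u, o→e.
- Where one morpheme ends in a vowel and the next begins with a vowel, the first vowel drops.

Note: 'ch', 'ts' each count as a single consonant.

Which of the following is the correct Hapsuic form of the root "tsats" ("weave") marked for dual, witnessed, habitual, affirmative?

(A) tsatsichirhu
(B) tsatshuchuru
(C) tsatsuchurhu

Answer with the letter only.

Attach aspect habitual -i → tsatsi.
Attach polarity affirmative -ch → tsatsich.
Attach evidentiality witnessed -ir → tsatsichir.
Attach number dual -hu → tsatsichirhu.
Apply vowel harmony: tsatsichirhu → tsatsuchurhu.
Vowel deletion: no change.
So the correct form is tsatsuchurhu, option (C).
(B) tsatshuchuru is wrong: it has the affixes in the wrong order.
(A) tsatsichirhu is wrong: it fails to apply the sound rule(s).

C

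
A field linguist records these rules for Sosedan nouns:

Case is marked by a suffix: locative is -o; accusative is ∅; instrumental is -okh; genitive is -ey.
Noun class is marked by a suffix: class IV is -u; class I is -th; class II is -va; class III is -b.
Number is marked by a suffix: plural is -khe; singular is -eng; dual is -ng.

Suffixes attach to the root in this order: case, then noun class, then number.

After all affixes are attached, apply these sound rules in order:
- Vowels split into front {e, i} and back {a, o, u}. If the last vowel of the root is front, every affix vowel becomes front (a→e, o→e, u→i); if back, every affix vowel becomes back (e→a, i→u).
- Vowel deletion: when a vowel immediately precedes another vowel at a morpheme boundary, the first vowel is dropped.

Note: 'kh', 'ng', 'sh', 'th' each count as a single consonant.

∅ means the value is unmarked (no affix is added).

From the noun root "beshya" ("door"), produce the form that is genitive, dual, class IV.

beshyayung

Attach case genitive -ey → beshyaey.
Attach noun class class IV -u → beshyaeyu.
Attach number dual -ng → beshyaeyung.
Apply vowel harmony: beshyaeyung → beshyaayung.
Apply vowel deletion: beshyaayung → beshyayung.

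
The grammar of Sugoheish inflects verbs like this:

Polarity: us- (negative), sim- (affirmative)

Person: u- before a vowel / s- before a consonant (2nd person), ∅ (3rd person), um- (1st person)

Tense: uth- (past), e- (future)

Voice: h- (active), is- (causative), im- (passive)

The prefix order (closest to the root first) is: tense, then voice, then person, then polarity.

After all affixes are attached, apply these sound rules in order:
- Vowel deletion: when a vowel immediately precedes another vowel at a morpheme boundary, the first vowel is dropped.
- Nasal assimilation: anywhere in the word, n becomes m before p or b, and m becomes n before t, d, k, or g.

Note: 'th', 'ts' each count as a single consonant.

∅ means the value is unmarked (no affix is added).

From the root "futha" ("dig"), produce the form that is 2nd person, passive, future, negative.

Attach tense future e- → efutha.
Attach voice passive im- → imefutha.
Attach person 2nd person u- (before vowel 'i') → uimefutha.
Attach polarity negative us- → usuimefutha.
Apply vowel deletion: usuimefutha → usimefutha.
Nasal assimilation: no change.

usimefutha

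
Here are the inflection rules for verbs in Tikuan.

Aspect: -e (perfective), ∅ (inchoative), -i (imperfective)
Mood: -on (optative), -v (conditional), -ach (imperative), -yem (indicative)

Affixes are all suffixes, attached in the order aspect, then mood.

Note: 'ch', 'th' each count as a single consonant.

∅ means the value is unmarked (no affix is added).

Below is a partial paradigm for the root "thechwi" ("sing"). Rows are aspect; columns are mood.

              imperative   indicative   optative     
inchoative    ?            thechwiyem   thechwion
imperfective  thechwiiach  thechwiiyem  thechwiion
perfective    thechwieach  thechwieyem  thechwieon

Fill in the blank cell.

aspect = inchoative: zero marking, form stays thechwi.
Attach mood imperative -ach → thechwiach.

thechwiach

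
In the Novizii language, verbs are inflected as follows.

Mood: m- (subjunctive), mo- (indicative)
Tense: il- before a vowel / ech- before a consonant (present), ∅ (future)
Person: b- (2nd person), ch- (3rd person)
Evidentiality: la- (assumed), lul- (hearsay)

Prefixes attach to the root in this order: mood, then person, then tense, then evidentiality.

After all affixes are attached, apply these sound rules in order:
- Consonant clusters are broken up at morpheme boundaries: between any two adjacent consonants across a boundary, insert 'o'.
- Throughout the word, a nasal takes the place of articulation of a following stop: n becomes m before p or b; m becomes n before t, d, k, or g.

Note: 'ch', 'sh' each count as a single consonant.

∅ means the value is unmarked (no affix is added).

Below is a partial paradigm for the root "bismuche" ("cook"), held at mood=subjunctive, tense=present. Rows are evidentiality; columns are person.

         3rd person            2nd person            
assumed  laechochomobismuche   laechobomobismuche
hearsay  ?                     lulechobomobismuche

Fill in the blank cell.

Attach mood subjunctive m- → mbismuche.
Attach person 3rd person ch- → chmbismuche.
Attach tense present ech- (before consonant 'ch') → echchmbismuche.
Attach evidentiality hearsay lul- → lulechchmbismuche.
Apply epenthesis: lulechchmbismuche → lulechochomobismuche.
Nasal assimilation: no change.

lulechochomobismuche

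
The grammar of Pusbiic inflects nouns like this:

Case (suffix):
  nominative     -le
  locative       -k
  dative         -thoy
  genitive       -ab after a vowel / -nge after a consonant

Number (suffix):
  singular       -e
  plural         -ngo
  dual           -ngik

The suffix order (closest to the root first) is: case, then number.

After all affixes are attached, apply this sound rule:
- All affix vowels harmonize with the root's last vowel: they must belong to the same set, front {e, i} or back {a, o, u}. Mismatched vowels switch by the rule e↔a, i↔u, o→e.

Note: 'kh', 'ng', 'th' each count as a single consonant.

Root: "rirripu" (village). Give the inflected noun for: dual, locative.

Attach case locative -k → rirripuk.
Attach number dual -ngik → rirripukngik.
Apply vowel harmony: rirripukngik → rirripuknguk.

rirripuknguk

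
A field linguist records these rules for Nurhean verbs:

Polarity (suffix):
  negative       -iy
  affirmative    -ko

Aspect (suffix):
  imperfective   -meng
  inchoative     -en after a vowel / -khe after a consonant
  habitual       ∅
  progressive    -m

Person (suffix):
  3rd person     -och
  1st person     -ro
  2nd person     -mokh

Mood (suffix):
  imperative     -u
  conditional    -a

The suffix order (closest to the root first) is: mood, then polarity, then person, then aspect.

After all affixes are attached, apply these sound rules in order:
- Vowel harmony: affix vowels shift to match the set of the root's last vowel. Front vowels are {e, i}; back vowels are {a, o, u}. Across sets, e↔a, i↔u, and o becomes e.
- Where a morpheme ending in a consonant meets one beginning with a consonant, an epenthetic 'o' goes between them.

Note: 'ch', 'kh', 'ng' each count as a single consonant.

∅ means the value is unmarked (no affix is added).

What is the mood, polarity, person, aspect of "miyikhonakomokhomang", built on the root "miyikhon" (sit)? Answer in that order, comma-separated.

conditional, affirmative, 2nd person, imperfective

Segment: miyikhon-a-ko-mokh-meng.
mood: -a → conditional.
polarity: -ko → affirmative.
person: -mokh → 2nd person.
aspect: -meng → imperfective.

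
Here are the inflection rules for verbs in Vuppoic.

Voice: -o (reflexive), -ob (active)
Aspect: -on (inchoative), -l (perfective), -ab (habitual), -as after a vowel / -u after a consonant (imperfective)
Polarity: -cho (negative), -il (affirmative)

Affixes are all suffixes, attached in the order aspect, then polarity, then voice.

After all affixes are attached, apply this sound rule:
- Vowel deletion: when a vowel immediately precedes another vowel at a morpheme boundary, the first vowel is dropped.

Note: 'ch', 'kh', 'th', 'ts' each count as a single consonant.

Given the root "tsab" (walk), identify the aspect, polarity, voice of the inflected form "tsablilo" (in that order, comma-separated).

Segment: tsab-l-il-o.
aspect: -l → perfective.
polarity: -il → affirmative.
voice: -o → reflexive.

perfective, affirmative, reflexive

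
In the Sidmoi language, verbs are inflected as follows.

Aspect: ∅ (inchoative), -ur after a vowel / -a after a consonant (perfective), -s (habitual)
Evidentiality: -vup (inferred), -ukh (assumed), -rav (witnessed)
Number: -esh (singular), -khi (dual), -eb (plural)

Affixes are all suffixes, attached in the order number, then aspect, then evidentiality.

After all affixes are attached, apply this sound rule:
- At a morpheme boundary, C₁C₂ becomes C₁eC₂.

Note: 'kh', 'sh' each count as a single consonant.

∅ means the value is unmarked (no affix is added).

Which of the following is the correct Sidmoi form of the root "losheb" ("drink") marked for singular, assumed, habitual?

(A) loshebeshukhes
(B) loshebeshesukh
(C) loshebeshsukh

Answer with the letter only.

B

Attach number singular -esh → loshebesh.
Attach aspect habitual -s → loshebeshs.
Attach evidentiality assumed -ukh → loshebeshsukh.
Apply epenthesis: loshebeshsukh → loshebeshesukh.
So the correct form is loshebeshesukh, option (B).
(C) loshebeshsukh is wrong: it fails to apply the sound rule(s).
(A) loshebeshukhes is wrong: it has the affixes in the wrong order.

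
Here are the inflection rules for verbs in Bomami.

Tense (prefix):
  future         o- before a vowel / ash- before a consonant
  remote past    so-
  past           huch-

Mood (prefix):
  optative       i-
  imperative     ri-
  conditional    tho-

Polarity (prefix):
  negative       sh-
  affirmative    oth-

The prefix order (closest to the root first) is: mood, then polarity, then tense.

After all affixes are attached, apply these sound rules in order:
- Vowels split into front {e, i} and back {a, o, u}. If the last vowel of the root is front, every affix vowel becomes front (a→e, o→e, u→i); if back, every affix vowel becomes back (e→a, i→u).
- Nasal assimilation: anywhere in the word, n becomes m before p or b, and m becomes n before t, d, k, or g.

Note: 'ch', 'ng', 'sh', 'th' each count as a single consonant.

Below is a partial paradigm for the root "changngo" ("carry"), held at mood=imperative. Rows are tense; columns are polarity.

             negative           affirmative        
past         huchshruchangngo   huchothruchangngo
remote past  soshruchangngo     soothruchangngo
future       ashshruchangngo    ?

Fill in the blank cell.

Attach mood imperative ri- → richangngo.
Attach polarity affirmative oth- → othrichangngo.
Attach tense future o- (before vowel 'o') → oothrichangngo.
Apply vowel harmony: oothrichangngo → oothruchangngo.
Nasal assimilation: no change.

oothruchangngo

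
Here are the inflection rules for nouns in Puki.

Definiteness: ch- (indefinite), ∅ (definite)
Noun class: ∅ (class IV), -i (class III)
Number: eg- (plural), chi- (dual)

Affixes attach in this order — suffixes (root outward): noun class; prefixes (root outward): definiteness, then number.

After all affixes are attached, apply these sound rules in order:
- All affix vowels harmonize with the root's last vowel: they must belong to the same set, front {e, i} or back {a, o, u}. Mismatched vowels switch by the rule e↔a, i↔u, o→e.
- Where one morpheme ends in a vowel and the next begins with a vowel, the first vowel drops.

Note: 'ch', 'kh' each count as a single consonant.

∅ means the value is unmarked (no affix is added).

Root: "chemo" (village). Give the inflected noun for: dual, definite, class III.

chuchemu

definiteness = definite: zero marking, form stays chemo.
Attach number dual chi- → chichemo.
Attach noun class class III -i → chichemoi.
Apply vowel harmony: chichemoi → chuchemou.
Apply vowel deletion: chuchemou → chuchemu.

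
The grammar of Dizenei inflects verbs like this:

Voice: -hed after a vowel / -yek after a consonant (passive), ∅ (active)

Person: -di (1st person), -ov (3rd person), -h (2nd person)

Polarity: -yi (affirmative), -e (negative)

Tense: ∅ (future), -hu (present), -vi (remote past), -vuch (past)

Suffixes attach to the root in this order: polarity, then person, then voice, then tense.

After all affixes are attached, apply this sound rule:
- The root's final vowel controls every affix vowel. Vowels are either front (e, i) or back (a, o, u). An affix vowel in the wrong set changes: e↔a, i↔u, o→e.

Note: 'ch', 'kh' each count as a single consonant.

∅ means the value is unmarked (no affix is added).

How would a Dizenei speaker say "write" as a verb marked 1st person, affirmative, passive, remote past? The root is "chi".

chiyidihedvi

Attach polarity affirmative -yi → chiyi.
Attach person 1st person -di → chiyidi.
Attach voice passive -hed (after vowel 'i') → chiyidihed.
Attach tense remote past -vi → chiyidihedvi.
Vowel harmony: no change.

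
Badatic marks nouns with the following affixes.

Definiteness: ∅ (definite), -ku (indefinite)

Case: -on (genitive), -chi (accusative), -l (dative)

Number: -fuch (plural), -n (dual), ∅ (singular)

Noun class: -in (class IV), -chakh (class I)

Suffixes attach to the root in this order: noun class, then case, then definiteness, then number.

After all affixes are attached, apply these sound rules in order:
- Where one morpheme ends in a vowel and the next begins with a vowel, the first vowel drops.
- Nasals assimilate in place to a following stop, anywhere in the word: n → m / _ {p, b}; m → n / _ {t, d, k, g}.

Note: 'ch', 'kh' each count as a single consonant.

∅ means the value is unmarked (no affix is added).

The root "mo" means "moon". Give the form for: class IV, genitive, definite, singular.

Attach noun class class IV -in → moin.
Attach case genitive -on → moinon.
definiteness = definite: zero marking, form stays moinon.
number = singular: zero marking, form stays moinon.
Apply vowel deletion: moinon → minon.
Nasal assimilation: no change.

minon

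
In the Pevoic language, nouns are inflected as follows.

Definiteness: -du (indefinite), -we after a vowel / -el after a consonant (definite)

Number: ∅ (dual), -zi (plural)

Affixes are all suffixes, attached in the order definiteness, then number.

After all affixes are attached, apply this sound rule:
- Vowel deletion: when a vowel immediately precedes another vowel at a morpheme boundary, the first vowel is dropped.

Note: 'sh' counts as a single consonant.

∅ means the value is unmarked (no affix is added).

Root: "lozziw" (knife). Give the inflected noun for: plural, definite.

lozziwelzi

Attach definiteness definite -el (after consonant 'w') → lozziwel.
Attach number plural -zi → lozziwelzi.
Vowel deletion: no change.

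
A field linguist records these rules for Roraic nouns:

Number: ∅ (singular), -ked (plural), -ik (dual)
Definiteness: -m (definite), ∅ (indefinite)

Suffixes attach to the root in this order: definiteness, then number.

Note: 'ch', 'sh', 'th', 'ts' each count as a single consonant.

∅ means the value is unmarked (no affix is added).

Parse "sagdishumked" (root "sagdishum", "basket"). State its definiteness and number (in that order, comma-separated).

Segment: sagdishum-ked.
definiteness: ∅ → indefinite.
number: -ked → plural.

indefinite, plural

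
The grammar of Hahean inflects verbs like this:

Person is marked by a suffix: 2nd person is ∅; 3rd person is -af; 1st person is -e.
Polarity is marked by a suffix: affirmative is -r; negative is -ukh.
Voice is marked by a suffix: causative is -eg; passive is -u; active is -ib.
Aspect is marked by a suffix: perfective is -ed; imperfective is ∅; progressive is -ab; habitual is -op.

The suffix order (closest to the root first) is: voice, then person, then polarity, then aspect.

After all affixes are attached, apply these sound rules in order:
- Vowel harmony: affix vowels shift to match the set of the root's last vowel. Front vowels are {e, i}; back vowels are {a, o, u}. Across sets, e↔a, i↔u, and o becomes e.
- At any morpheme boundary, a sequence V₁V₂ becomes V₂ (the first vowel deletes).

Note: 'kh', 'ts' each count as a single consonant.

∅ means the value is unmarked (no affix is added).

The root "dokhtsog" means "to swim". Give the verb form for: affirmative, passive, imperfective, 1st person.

Attach voice passive -u → dokhtsogu.
Attach person 1st person -e → dokhtsogue.
Attach polarity affirmative -r → dokhtsoguer.
aspect = imperfective: zero marking, form stays dokhtsoguer.
Apply vowel harmony: dokhtsoguer → dokhtsoguar.
Apply vowel deletion: dokhtsoguar → dokhtsogar.

dokhtsogar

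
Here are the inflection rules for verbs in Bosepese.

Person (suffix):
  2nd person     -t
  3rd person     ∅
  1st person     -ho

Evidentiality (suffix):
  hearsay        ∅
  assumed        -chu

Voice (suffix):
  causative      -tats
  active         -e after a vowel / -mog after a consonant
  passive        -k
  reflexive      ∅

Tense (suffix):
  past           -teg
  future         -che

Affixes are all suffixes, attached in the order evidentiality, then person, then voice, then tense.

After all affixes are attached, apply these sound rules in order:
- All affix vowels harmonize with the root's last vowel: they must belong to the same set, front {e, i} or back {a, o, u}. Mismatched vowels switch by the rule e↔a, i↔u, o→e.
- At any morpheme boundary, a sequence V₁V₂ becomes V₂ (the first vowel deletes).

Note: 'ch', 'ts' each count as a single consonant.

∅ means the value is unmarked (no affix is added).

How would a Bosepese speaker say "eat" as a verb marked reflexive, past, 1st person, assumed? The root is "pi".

pichiheteg

Attach evidentiality assumed -chu → pichu.
Attach person 1st person -ho → pichuho.
voice = reflexive: zero marking, form stays pichuho.
Attach tense past -teg → pichuhoteg.
Apply vowel harmony: pichuhoteg → pichiheteg.
Vowel deletion: no change.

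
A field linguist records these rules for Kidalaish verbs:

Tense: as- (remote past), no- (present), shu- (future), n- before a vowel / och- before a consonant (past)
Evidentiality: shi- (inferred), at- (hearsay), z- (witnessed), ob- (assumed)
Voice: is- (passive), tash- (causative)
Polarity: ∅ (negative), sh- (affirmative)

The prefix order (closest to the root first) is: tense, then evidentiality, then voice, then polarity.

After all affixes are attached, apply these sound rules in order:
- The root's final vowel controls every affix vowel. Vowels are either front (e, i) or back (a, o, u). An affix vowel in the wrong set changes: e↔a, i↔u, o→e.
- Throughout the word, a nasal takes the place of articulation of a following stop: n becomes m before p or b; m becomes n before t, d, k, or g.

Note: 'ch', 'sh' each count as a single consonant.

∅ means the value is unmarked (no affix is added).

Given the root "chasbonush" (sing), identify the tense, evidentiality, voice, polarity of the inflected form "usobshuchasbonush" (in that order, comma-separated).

Segment: is-ob-shu-chasbonush.
tense: shu- → future.
evidentiality: ob- → assumed.
voice: is- → passive.
polarity: ∅ → negative.

future, assumed, passive, negative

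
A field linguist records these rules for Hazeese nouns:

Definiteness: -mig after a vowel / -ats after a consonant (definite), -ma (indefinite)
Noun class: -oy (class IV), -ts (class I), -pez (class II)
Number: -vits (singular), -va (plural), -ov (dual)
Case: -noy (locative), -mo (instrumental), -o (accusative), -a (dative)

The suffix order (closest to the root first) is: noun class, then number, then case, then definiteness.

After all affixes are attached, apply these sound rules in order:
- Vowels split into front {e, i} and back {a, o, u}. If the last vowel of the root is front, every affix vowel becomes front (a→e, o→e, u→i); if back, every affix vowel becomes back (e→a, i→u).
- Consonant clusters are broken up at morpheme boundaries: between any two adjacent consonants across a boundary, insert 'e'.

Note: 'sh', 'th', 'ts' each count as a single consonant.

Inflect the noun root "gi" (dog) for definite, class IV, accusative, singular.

gieyevitsemig

Attach noun class class IV -oy → gioy.
Attach number singular -vits → gioyvits.
Attach case accusative -o → gioyvitso.
Attach definiteness definite -mig (after vowel 'o') → gioyvitsomig.
Apply vowel harmony: gioyvitsomig → gieyvitsemig.
Apply epenthesis: gieyvitsemig → gieyevitsemig.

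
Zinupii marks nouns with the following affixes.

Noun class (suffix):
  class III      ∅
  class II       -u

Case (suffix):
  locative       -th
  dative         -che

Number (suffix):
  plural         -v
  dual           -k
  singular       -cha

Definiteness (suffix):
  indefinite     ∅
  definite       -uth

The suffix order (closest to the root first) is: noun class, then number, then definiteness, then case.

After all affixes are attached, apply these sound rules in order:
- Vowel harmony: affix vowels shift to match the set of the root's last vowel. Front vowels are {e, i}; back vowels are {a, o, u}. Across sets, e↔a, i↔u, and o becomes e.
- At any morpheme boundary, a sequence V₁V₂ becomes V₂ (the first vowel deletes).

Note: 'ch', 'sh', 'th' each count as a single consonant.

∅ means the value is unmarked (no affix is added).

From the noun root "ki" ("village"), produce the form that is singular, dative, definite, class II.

kichithche

Attach noun class class II -u → kiu.
Attach number singular -cha → kiucha.
Attach definiteness definite -uth → kiuchauth.
Attach case dative -che → kiuchauthche.
Apply vowel harmony: kiuchauthche → kiicheithche.
Apply vowel deletion: kiicheithche → kichithche.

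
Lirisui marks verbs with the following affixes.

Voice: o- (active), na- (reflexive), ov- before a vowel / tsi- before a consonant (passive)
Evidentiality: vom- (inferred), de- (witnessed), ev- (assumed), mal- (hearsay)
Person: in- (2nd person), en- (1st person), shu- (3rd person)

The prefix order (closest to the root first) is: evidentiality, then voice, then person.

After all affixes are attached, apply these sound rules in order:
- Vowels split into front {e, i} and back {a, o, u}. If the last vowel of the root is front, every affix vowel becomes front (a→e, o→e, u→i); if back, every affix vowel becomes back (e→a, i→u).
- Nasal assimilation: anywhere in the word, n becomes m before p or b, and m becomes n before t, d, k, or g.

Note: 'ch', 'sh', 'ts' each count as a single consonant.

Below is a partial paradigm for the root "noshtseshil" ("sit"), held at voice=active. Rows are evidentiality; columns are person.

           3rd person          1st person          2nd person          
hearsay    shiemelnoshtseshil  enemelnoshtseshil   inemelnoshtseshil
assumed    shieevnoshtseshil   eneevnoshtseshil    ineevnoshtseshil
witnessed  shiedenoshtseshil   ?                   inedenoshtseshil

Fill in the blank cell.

enedenoshtseshil

Attach evidentiality witnessed de- → denoshtseshil.
Attach voice active o- → odenoshtseshil.
Attach person 1st person en- → enodenoshtseshil.
Apply vowel harmony: enodenoshtseshil → enedenoshtseshil.
Nasal assimilation: no change.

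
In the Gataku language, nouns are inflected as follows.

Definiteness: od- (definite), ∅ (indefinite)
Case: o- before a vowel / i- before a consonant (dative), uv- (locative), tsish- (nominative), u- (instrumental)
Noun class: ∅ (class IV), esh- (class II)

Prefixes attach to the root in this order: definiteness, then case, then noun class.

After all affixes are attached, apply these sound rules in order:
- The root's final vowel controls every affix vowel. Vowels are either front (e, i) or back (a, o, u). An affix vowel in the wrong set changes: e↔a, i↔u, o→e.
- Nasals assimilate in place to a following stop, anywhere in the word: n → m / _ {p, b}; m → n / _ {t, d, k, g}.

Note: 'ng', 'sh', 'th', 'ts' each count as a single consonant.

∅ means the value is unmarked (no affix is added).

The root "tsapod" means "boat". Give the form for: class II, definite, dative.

Attach definiteness definite od- → odtsapod.
Attach case dative o- (before vowel 'o') → oodtsapod.
Attach noun class class II esh- → eshoodtsapod.
Apply vowel harmony: eshoodtsapod → ashoodtsapod.
Nasal assimilation: no change.

ashoodtsapod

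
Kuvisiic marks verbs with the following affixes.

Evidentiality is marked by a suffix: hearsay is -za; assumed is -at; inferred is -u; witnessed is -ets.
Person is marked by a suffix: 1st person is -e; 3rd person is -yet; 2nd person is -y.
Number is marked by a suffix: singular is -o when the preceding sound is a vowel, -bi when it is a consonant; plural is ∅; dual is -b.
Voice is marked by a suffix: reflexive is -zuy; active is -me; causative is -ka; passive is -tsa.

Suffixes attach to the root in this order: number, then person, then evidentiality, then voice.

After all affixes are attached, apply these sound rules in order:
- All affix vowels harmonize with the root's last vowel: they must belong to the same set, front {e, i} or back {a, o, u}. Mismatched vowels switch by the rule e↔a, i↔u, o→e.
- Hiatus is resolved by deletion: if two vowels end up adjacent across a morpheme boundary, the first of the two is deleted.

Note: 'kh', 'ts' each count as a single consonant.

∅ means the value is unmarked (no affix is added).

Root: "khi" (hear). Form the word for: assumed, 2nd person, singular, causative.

Attach number singular -o (after vowel 'i') → khio.
Attach person 2nd person -y → khioy.
Attach evidentiality assumed -at → khioyat.
Attach voice causative -ka → khioyatka.
Apply vowel harmony: khioyatka → khieyetke.
Apply vowel deletion: khieyetke → kheyetke.

kheyetke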